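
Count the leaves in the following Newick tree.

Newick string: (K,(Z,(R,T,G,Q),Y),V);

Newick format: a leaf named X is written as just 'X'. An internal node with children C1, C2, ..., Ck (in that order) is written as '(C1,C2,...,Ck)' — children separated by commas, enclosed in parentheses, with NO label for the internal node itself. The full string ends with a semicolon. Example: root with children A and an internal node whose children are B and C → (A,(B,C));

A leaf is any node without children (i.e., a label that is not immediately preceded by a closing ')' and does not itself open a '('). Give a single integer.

Newick: (K,(Z,(R,T,G,Q),Y),V);
Scan left-to-right; a leaf is any maximal label run not followed by '(':
  pos 1: leaf 'K' → count = 1
  pos 4: leaf 'Z' → count = 2
  pos 7: leaf 'R' → count = 3
  pos 9: leaf 'T' → count = 4
  pos 11: leaf 'G' → count = 5
  pos 13: leaf 'Q' → count = 6
  pos 16: leaf 'Y' → count = 7
  pos 19: leaf 'V' → count = 8
Total leaves: 8

Answer: 8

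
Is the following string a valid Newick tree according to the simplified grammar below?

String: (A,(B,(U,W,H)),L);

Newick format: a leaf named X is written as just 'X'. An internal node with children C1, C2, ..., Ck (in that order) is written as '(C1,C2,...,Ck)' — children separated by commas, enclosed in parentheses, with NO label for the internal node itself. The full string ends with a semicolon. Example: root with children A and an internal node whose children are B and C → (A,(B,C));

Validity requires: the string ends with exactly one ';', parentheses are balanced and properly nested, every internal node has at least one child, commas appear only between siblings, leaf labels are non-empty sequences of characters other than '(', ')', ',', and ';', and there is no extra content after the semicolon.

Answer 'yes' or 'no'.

Input: (A,(B,(U,W,H)),L);
Paren balance: 3 '(' vs 3 ')' OK
Ends with single ';': True
Full parse: OK
Valid: True

Answer: yes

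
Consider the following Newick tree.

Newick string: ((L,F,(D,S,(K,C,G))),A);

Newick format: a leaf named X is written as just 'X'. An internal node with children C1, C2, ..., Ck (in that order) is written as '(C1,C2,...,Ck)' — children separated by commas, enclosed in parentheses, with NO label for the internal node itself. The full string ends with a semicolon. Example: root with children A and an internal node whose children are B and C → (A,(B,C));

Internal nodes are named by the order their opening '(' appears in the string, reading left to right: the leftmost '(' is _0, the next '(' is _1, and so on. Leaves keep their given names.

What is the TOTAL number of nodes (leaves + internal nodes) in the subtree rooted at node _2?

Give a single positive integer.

Answer: 7

Derivation:
Newick: ((L,F,(D,S,(K,C,G))),A);
Locate _2: it is the '(' at position 6 (the 3rd '(' reading left to right).
Query: subtree rooted at _2
_2: subtree_size = 1 + 6
  D: subtree_size = 1 + 0
  S: subtree_size = 1 + 0
  _3: subtree_size = 1 + 3
    K: subtree_size = 1 + 0
    C: subtree_size = 1 + 0
    G: subtree_size = 1 + 0
Total subtree size of _2: 7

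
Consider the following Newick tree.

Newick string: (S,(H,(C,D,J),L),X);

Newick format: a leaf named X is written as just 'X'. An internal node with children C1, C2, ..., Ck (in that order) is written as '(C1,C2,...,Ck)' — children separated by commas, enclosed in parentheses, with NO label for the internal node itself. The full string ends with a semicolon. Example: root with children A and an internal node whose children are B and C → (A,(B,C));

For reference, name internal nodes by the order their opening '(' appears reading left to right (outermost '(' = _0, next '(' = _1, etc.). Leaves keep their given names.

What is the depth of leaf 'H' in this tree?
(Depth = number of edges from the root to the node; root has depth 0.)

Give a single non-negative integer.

Newick: (S,(H,(C,D,J),L),X);
Naming internals by '(' encounter order: outermost '(' = _0, next = _1, ...
Query node: H
Path from root: _0 -> _1 -> H
Depth of H: 2 (number of edges from root)

Answer: 2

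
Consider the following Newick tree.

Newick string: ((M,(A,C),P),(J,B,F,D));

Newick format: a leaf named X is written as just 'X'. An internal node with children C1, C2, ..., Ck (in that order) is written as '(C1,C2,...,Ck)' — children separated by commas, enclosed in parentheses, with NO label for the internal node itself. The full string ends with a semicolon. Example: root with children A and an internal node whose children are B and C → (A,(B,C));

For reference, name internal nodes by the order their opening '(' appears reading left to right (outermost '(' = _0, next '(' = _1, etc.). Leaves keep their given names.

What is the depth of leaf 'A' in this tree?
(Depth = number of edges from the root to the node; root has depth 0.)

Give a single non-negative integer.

Newick: ((M,(A,C),P),(J,B,F,D));
Naming internals by '(' encounter order: outermost '(' = _0, next = _1, ...
Query node: A
Path from root: _0 -> _1 -> _2 -> A
Depth of A: 3 (number of edges from root)

Answer: 3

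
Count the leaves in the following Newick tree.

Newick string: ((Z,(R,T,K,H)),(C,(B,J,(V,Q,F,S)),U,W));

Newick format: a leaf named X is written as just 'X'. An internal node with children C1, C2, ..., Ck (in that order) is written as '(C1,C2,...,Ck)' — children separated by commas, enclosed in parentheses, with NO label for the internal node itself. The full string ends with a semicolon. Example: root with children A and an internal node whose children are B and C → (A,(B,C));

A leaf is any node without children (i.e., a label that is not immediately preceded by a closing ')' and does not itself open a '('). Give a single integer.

Answer: 14

Derivation:
Newick: ((Z,(R,T,K,H)),(C,(B,J,(V,Q,F,S)),U,W));
Scan left-to-right; a leaf is any maximal label run not followed by '(':
  pos 2: leaf 'Z' → count = 1
  pos 5: leaf 'R' → count = 2
  pos 7: leaf 'T' → count = 3
  pos 9: leaf 'K' → count = 4
  pos 11: leaf 'H' → count = 5
  pos 16: leaf 'C' → count = 6
  pos 19: leaf 'B' → count = 7
  pos 21: leaf 'J' → count = 8
  pos 24: leaf 'V' → count = 9
  pos 26: leaf 'Q' → count = 10
  pos 28: leaf 'F' → count = 11
  pos 30: leaf 'S' → count = 12
  pos 34: leaf 'U' → count = 13
  pos 36: leaf 'W' → count = 14
Total leaves: 14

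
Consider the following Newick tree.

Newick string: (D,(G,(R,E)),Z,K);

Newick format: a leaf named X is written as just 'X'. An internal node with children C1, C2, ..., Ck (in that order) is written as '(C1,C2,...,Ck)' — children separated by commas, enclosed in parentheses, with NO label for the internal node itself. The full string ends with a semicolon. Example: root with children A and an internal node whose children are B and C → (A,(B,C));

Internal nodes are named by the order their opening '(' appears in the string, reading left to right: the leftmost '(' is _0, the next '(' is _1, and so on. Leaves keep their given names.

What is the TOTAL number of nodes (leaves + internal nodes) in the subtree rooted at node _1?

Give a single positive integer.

Newick: (D,(G,(R,E)),Z,K);
Locate _1: it is the '(' at position 3 (the 2nd '(' reading left to right).
Query: subtree rooted at _1
_1: subtree_size = 1 + 4
  G: subtree_size = 1 + 0
  _2: subtree_size = 1 + 2
    R: subtree_size = 1 + 0
    E: subtree_size = 1 + 0
Total subtree size of _1: 5

Answer: 5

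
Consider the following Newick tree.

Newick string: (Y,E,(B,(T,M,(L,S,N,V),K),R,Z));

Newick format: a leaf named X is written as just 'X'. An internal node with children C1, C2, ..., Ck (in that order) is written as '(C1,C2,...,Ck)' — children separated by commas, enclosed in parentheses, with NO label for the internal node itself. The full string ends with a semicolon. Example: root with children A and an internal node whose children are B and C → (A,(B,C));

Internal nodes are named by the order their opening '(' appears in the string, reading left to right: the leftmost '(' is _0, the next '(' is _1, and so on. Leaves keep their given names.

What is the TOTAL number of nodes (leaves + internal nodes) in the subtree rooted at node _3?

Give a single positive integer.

Newick: (Y,E,(B,(T,M,(L,S,N,V),K),R,Z));
Locate _3: it is the '(' at position 13 (the 4th '(' reading left to right).
Query: subtree rooted at _3
_3: subtree_size = 1 + 4
  L: subtree_size = 1 + 0
  S: subtree_size = 1 + 0
  N: subtree_size = 1 + 0
  V: subtree_size = 1 + 0
Total subtree size of _3: 5

Answer: 5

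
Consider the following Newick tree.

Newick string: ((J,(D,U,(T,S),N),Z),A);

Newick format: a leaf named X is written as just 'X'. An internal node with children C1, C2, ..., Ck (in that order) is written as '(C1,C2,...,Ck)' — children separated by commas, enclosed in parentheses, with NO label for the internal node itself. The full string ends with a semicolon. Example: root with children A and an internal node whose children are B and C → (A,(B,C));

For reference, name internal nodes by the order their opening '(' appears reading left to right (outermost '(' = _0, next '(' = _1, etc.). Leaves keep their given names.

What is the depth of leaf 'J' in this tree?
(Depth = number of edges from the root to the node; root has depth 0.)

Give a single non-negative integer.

Answer: 2

Derivation:
Newick: ((J,(D,U,(T,S),N),Z),A);
Naming internals by '(' encounter order: outermost '(' = _0, next = _1, ...
Query node: J
Path from root: _0 -> _1 -> J
Depth of J: 2 (number of edges from root)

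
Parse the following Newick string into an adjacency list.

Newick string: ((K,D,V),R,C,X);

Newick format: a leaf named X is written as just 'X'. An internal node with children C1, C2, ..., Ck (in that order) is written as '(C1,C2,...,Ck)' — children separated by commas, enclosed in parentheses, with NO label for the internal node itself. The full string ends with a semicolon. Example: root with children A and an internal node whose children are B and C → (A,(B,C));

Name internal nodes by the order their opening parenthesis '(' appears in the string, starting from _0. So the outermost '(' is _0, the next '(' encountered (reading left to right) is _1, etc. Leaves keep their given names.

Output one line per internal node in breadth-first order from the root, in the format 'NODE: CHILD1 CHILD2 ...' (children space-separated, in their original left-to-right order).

Answer: _0: _1 R C X
_1: K D V

Derivation:
Input: ((K,D,V),R,C,X);
Scanning left-to-right, naming '(' by encounter order:
  pos 0: '(' -> open internal node _0 (depth 1)
  pos 1: '(' -> open internal node _1 (depth 2)
  pos 7: ')' -> close internal node _1 (now at depth 1)
  pos 14: ')' -> close internal node _0 (now at depth 0)
Total internal nodes: 2
BFS adjacency from root:
  _0: _1 R C X
  _1: K D V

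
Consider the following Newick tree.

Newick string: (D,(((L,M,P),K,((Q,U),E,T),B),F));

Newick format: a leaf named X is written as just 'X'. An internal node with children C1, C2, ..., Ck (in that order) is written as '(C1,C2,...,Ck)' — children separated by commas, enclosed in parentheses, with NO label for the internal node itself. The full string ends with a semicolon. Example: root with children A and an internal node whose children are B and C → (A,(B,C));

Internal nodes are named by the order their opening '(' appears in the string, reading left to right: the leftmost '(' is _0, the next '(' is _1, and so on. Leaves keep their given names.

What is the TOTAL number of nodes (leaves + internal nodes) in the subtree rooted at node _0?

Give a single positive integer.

Newick: (D,(((L,M,P),K,((Q,U),E,T),B),F));
Locate _0: it is the '(' at position 0 (the 1st '(' reading left to right).
Query: subtree rooted at _0
_0: subtree_size = 1 + 16
  D: subtree_size = 1 + 0
  _1: subtree_size = 1 + 14
    _2: subtree_size = 1 + 12
      _3: subtree_size = 1 + 3
        L: subtree_size = 1 + 0
        M: subtree_size = 1 + 0
        P: subtree_size = 1 + 0
      K: subtree_size = 1 + 0
      _4: subtree_size = 1 + 5
        _5: subtree_size = 1 + 2
          Q: subtree_size = 1 + 0
          U: subtree_size = 1 + 0
        E: subtree_size = 1 + 0
        T: subtree_size = 1 + 0
      B: subtree_size = 1 + 0
    F: subtree_size = 1 + 0
Total subtree size of _0: 17

Answer: 17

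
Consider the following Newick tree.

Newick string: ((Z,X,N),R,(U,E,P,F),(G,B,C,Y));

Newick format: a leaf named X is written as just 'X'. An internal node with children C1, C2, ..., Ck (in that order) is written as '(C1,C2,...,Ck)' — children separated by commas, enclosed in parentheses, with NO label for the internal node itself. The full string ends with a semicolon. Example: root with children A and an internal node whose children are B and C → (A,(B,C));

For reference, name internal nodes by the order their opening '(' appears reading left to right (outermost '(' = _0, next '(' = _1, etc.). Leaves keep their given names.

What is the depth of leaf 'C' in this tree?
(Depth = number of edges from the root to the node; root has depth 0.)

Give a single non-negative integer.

Newick: ((Z,X,N),R,(U,E,P,F),(G,B,C,Y));
Naming internals by '(' encounter order: outermost '(' = _0, next = _1, ...
Query node: C
Path from root: _0 -> _3 -> C
Depth of C: 2 (number of edges from root)

Answer: 2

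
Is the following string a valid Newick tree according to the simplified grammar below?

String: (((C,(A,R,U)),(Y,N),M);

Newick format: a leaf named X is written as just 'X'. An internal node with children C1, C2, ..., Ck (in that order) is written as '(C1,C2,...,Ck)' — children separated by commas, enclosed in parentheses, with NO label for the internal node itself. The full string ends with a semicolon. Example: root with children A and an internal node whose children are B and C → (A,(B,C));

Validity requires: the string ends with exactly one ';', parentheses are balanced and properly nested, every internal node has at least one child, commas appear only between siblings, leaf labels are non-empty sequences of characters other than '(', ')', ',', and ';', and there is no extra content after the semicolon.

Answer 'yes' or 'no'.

Input: (((C,(A,R,U)),(Y,N),M);
Paren balance: 5 '(' vs 4 ')' MISMATCH
Ends with single ';': True
Full parse: FAILS (expected , or ) at pos 22)
Valid: False

Answer: no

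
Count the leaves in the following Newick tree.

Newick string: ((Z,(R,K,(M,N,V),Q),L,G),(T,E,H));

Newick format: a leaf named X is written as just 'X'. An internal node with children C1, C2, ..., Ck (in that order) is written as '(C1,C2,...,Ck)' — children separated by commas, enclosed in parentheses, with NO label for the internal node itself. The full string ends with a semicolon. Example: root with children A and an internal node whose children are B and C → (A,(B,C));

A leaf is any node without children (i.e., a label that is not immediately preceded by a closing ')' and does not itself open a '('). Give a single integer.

Newick: ((Z,(R,K,(M,N,V),Q),L,G),(T,E,H));
Scan left-to-right; a leaf is any maximal label run not followed by '(':
  pos 2: leaf 'Z' → count = 1
  pos 5: leaf 'R' → count = 2
  pos 7: leaf 'K' → count = 3
  pos 10: leaf 'M' → count = 4
  pos 12: leaf 'N' → count = 5
  pos 14: leaf 'V' → count = 6
  pos 17: leaf 'Q' → count = 7
  pos 20: leaf 'L' → count = 8
  pos 22: leaf 'G' → count = 9
  pos 26: leaf 'T' → count = 10
  pos 28: leaf 'E' → count = 11
  pos 30: leaf 'H' → count = 12
Total leaves: 12

Answer: 12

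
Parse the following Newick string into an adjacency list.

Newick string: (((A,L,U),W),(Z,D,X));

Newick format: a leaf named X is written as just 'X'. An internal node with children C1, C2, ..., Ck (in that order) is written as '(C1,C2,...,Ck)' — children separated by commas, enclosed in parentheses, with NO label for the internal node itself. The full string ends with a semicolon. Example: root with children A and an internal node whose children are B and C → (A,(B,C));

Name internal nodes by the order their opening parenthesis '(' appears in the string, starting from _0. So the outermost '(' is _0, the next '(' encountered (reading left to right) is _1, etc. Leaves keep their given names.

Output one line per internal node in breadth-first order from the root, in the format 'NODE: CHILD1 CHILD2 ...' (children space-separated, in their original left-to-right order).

Answer: _0: _1 _3
_1: _2 W
_3: Z D X
_2: A L U

Derivation:
Input: (((A,L,U),W),(Z,D,X));
Scanning left-to-right, naming '(' by encounter order:
  pos 0: '(' -> open internal node _0 (depth 1)
  pos 1: '(' -> open internal node _1 (depth 2)
  pos 2: '(' -> open internal node _2 (depth 3)
  pos 8: ')' -> close internal node _2 (now at depth 2)
  pos 11: ')' -> close internal node _1 (now at depth 1)
  pos 13: '(' -> open internal node _3 (depth 2)
  pos 19: ')' -> close internal node _3 (now at depth 1)
  pos 20: ')' -> close internal node _0 (now at depth 0)
Total internal nodes: 4
BFS adjacency from root:
  _0: _1 _3
  _1: _2 W
  _3: Z D X
  _2: A L U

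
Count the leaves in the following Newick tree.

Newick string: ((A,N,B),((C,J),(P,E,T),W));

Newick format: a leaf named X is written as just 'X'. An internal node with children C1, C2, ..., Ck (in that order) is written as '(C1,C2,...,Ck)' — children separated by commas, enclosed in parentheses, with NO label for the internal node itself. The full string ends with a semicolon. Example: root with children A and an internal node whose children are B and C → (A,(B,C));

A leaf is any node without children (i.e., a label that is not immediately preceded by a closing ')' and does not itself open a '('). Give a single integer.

Answer: 9

Derivation:
Newick: ((A,N,B),((C,J),(P,E,T),W));
Scan left-to-right; a leaf is any maximal label run not followed by '(':
  pos 2: leaf 'A' → count = 1
  pos 4: leaf 'N' → count = 2
  pos 6: leaf 'B' → count = 3
  pos 11: leaf 'C' → count = 4
  pos 13: leaf 'J' → count = 5
  pos 17: leaf 'P' → count = 6
  pos 19: leaf 'E' → count = 7
  pos 21: leaf 'T' → count = 8
  pos 24: leaf 'W' → count = 9
Total leaves: 9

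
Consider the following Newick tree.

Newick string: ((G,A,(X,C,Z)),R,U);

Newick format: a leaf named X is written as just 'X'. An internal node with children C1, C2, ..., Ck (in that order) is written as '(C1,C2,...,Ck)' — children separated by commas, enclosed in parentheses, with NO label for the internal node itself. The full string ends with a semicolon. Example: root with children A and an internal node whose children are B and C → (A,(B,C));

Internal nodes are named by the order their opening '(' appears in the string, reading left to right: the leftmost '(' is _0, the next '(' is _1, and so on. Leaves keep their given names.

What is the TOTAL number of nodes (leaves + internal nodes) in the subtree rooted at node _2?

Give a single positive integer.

Newick: ((G,A,(X,C,Z)),R,U);
Locate _2: it is the '(' at position 6 (the 3rd '(' reading left to right).
Query: subtree rooted at _2
_2: subtree_size = 1 + 3
  X: subtree_size = 1 + 0
  C: subtree_size = 1 + 0
  Z: subtree_size = 1 + 0
Total subtree size of _2: 4

Answer: 4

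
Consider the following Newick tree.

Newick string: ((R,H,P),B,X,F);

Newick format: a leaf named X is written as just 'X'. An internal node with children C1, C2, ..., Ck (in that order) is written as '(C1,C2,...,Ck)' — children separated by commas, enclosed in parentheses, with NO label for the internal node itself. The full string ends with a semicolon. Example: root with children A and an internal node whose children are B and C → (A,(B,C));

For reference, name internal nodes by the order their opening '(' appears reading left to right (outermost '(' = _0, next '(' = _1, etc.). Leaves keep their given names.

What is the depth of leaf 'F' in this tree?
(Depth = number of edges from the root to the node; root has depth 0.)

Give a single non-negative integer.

Newick: ((R,H,P),B,X,F);
Naming internals by '(' encounter order: outermost '(' = _0, next = _1, ...
Query node: F
Path from root: _0 -> F
Depth of F: 1 (number of edges from root)

Answer: 1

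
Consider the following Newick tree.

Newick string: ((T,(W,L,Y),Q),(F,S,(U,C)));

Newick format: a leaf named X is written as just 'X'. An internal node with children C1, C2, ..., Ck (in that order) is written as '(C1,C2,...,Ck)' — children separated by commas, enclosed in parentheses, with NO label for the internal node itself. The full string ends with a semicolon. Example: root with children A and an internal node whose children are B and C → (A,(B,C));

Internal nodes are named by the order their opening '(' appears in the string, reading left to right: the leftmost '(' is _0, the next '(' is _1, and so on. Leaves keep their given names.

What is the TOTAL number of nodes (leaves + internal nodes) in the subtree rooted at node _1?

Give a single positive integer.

Newick: ((T,(W,L,Y),Q),(F,S,(U,C)));
Locate _1: it is the '(' at position 1 (the 2nd '(' reading left to right).
Query: subtree rooted at _1
_1: subtree_size = 1 + 6
  T: subtree_size = 1 + 0
  _2: subtree_size = 1 + 3
    W: subtree_size = 1 + 0
    L: subtree_size = 1 + 0
    Y: subtree_size = 1 + 0
  Q: subtree_size = 1 + 0
Total subtree size of _1: 7

Answer: 7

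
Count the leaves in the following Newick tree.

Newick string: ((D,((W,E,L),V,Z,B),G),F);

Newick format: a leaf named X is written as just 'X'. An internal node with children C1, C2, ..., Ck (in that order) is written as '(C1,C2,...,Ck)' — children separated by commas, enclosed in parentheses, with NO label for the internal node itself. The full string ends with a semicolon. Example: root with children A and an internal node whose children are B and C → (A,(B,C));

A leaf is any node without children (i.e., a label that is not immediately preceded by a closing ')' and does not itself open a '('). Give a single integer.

Newick: ((D,((W,E,L),V,Z,B),G),F);
Scan left-to-right; a leaf is any maximal label run not followed by '(':
  pos 2: leaf 'D' → count = 1
  pos 6: leaf 'W' → count = 2
  pos 8: leaf 'E' → count = 3
  pos 10: leaf 'L' → count = 4
  pos 13: leaf 'V' → count = 5
  pos 15: leaf 'Z' → count = 6
  pos 17: leaf 'B' → count = 7
  pos 20: leaf 'G' → count = 8
  pos 23: leaf 'F' → count = 9
Total leaves: 9

Answer: 9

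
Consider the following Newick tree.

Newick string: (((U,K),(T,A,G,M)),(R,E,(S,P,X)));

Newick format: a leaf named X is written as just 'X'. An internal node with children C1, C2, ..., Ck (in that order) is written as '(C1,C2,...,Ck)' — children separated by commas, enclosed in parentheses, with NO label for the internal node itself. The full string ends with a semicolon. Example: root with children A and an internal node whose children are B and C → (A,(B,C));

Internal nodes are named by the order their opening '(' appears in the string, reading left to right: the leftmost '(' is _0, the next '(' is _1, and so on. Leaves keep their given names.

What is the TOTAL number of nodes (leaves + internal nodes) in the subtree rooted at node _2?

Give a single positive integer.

Newick: (((U,K),(T,A,G,M)),(R,E,(S,P,X)));
Locate _2: it is the '(' at position 2 (the 3rd '(' reading left to right).
Query: subtree rooted at _2
_2: subtree_size = 1 + 2
  U: subtree_size = 1 + 0
  K: subtree_size = 1 + 0
Total subtree size of _2: 3

Answer: 3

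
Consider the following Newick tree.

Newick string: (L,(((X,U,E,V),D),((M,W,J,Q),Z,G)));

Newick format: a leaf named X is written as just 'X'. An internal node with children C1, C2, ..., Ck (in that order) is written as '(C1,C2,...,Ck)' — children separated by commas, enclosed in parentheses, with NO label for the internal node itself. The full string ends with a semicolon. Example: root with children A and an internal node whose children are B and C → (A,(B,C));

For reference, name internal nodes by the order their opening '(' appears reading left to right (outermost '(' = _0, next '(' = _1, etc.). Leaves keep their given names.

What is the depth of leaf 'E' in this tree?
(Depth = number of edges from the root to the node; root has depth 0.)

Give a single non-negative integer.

Newick: (L,(((X,U,E,V),D),((M,W,J,Q),Z,G)));
Naming internals by '(' encounter order: outermost '(' = _0, next = _1, ...
Query node: E
Path from root: _0 -> _1 -> _2 -> _3 -> E
Depth of E: 4 (number of edges from root)

Answer: 4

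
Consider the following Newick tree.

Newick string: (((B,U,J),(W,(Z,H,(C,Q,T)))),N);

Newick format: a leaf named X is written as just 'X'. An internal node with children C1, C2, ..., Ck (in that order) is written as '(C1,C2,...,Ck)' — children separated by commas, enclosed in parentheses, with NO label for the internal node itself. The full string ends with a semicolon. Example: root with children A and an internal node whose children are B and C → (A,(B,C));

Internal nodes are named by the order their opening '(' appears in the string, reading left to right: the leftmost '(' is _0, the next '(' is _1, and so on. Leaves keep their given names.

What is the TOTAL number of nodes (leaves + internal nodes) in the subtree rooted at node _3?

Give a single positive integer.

Answer: 9

Derivation:
Newick: (((B,U,J),(W,(Z,H,(C,Q,T)))),N);
Locate _3: it is the '(' at position 10 (the 4th '(' reading left to right).
Query: subtree rooted at _3
_3: subtree_size = 1 + 8
  W: subtree_size = 1 + 0
  _4: subtree_size = 1 + 6
    Z: subtree_size = 1 + 0
    H: subtree_size = 1 + 0
    _5: subtree_size = 1 + 3
      C: subtree_size = 1 + 0
      Q: subtree_size = 1 + 0
      T: subtree_size = 1 + 0
Total subtree size of _3: 9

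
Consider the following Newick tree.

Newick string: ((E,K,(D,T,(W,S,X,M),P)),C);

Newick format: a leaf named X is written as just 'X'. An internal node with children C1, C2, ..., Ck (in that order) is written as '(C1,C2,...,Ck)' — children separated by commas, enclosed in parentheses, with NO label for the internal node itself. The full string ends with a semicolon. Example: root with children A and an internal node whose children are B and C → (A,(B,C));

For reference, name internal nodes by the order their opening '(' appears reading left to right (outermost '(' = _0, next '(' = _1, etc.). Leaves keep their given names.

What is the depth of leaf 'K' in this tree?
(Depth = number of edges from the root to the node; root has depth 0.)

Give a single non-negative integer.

Newick: ((E,K,(D,T,(W,S,X,M),P)),C);
Naming internals by '(' encounter order: outermost '(' = _0, next = _1, ...
Query node: K
Path from root: _0 -> _1 -> K
Depth of K: 2 (number of edges from root)

Answer: 2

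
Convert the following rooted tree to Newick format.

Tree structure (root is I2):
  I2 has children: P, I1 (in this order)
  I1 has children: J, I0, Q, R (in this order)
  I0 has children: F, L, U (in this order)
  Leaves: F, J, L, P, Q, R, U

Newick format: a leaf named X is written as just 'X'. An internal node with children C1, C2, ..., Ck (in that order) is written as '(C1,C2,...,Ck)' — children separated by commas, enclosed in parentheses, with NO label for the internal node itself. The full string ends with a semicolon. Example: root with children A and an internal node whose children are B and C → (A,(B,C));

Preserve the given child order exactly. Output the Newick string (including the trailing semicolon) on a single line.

Answer: (P,(J,(F,L,U),Q,R));

Derivation:
internal I2 with children ['P', 'I1']
  leaf 'P' → 'P'
  internal I1 with children ['J', 'I0', 'Q', 'R']
    leaf 'J' → 'J'
    internal I0 with children ['F', 'L', 'U']
      leaf 'F' → 'F'
      leaf 'L' → 'L'
      leaf 'U' → 'U'
    → '(F,L,U)'
    leaf 'Q' → 'Q'
    leaf 'R' → 'R'
  → '(J,(F,L,U),Q,R)'
→ '(P,(J,(F,L,U),Q,R))'
Final: (P,(J,(F,L,U),Q,R));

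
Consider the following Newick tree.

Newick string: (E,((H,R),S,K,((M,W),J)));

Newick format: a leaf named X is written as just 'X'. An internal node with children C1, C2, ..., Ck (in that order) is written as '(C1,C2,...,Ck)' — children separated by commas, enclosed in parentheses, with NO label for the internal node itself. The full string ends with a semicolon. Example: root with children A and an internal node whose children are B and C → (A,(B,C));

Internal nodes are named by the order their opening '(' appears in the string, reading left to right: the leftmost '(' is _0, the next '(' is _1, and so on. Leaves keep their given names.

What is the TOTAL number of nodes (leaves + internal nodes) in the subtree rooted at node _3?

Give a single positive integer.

Newick: (E,((H,R),S,K,((M,W),J)));
Locate _3: it is the '(' at position 14 (the 4th '(' reading left to right).
Query: subtree rooted at _3
_3: subtree_size = 1 + 4
  _4: subtree_size = 1 + 2
    M: subtree_size = 1 + 0
    W: subtree_size = 1 + 0
  J: subtree_size = 1 + 0
Total subtree size of _3: 5

Answer: 5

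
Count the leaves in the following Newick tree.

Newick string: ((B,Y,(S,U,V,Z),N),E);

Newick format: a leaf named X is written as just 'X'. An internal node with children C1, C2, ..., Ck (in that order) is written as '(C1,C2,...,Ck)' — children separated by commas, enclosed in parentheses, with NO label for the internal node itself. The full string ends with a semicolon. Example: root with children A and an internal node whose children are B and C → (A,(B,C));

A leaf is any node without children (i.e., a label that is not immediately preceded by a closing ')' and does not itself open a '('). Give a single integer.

Answer: 8

Derivation:
Newick: ((B,Y,(S,U,V,Z),N),E);
Scan left-to-right; a leaf is any maximal label run not followed by '(':
  pos 2: leaf 'B' → count = 1
  pos 4: leaf 'Y' → count = 2
  pos 7: leaf 'S' → count = 3
  pos 9: leaf 'U' → count = 4
  pos 11: leaf 'V' → count = 5
  pos 13: leaf 'Z' → count = 6
  pos 16: leaf 'N' → count = 7
  pos 19: leaf 'E' → count = 8
Total leaves: 8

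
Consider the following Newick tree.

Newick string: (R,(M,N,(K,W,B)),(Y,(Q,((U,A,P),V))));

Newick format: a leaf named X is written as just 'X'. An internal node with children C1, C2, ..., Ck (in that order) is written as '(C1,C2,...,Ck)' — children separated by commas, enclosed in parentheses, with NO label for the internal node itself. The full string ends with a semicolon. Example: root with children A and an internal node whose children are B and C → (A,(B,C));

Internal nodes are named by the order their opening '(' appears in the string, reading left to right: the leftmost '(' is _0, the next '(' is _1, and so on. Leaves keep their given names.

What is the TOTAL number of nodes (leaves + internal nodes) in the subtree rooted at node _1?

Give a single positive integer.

Newick: (R,(M,N,(K,W,B)),(Y,(Q,((U,A,P),V))));
Locate _1: it is the '(' at position 3 (the 2nd '(' reading left to right).
Query: subtree rooted at _1
_1: subtree_size = 1 + 6
  M: subtree_size = 1 + 0
  N: subtree_size = 1 + 0
  _2: subtree_size = 1 + 3
    K: subtree_size = 1 + 0
    W: subtree_size = 1 + 0
    B: subtree_size = 1 + 0
Total subtree size of _1: 7

Answer: 7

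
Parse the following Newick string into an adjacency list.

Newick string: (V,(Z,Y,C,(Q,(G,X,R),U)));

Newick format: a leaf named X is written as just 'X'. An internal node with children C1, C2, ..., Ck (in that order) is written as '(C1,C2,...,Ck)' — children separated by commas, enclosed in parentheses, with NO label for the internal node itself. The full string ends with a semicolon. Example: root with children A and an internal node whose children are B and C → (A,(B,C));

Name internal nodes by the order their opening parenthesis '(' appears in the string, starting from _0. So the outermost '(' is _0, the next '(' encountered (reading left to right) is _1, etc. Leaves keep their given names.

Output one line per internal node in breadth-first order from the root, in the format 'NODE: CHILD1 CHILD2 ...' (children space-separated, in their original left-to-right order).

Input: (V,(Z,Y,C,(Q,(G,X,R),U)));
Scanning left-to-right, naming '(' by encounter order:
  pos 0: '(' -> open internal node _0 (depth 1)
  pos 3: '(' -> open internal node _1 (depth 2)
  pos 10: '(' -> open internal node _2 (depth 3)
  pos 13: '(' -> open internal node _3 (depth 4)
  pos 19: ')' -> close internal node _3 (now at depth 3)
  pos 22: ')' -> close internal node _2 (now at depth 2)
  pos 23: ')' -> close internal node _1 (now at depth 1)
  pos 24: ')' -> close internal node _0 (now at depth 0)
Total internal nodes: 4
BFS adjacency from root:
  _0: V _1
  _1: Z Y C _2
  _2: Q _3 U
  _3: G X R

Answer: _0: V _1
_1: Z Y C _2
_2: Q _3 U
_3: G X R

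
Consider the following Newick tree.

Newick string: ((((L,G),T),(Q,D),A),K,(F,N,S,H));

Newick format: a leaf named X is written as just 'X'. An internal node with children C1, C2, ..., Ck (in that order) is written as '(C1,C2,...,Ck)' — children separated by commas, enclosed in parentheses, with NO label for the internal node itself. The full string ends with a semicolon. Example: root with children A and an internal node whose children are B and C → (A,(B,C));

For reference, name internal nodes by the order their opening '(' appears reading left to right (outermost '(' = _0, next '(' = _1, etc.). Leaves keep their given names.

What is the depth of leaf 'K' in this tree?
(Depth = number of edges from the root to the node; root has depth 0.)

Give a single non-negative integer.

Newick: ((((L,G),T),(Q,D),A),K,(F,N,S,H));
Naming internals by '(' encounter order: outermost '(' = _0, next = _1, ...
Query node: K
Path from root: _0 -> K
Depth of K: 1 (number of edges from root)

Answer: 1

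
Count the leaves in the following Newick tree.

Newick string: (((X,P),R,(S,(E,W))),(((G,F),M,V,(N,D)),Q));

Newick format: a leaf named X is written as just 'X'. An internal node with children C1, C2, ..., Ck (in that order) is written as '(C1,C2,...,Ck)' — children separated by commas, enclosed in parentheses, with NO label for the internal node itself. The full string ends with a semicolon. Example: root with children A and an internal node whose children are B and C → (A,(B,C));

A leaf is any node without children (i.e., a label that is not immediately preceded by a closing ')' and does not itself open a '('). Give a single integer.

Answer: 13

Derivation:
Newick: (((X,P),R,(S,(E,W))),(((G,F),M,V,(N,D)),Q));
Scan left-to-right; a leaf is any maximal label run not followed by '(':
  pos 3: leaf 'X' → count = 1
  pos 5: leaf 'P' → count = 2
  pos 8: leaf 'R' → count = 3
  pos 11: leaf 'S' → count = 4
  pos 14: leaf 'E' → count = 5
  pos 16: leaf 'W' → count = 6
  pos 24: leaf 'G' → count = 7
  pos 26: leaf 'F' → count = 8
  pos 29: leaf 'M' → count = 9
  pos 31: leaf 'V' → count = 10
  pos 34: leaf 'N' → count = 11
  pos 36: leaf 'D' → count = 12
  pos 40: leaf 'Q' → count = 13
Total leaves: 13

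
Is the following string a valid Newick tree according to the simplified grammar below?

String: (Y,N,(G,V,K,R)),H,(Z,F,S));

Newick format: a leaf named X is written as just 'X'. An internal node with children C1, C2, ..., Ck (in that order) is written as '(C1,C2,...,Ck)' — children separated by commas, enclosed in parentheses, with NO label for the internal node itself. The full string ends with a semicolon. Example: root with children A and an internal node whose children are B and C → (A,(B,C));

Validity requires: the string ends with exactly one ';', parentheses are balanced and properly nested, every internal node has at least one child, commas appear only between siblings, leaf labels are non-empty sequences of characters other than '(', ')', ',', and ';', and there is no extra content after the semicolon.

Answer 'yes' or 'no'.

Answer: no

Derivation:
Input: (Y,N,(G,V,K,R)),H,(Z,F,S));
Paren balance: 3 '(' vs 4 ')' MISMATCH
Ends with single ';': True
Full parse: FAILS (extra content after tree at pos 15)
Valid: False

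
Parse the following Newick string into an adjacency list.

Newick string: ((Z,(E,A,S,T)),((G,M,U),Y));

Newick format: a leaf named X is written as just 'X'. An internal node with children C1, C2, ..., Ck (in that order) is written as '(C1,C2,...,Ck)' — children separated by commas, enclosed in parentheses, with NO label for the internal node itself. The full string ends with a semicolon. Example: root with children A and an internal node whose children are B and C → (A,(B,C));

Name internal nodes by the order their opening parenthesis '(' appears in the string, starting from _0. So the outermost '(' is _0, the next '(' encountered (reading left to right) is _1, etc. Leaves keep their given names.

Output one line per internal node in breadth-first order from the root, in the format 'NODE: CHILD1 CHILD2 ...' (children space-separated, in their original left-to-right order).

Answer: _0: _1 _3
_1: Z _2
_3: _4 Y
_2: E A S T
_4: G M U

Derivation:
Input: ((Z,(E,A,S,T)),((G,M,U),Y));
Scanning left-to-right, naming '(' by encounter order:
  pos 0: '(' -> open internal node _0 (depth 1)
  pos 1: '(' -> open internal node _1 (depth 2)
  pos 4: '(' -> open internal node _2 (depth 3)
  pos 12: ')' -> close internal node _2 (now at depth 2)
  pos 13: ')' -> close internal node _1 (now at depth 1)
  pos 15: '(' -> open internal node _3 (depth 2)
  pos 16: '(' -> open internal node _4 (depth 3)
  pos 22: ')' -> close internal node _4 (now at depth 2)
  pos 25: ')' -> close internal node _3 (now at depth 1)
  pos 26: ')' -> close internal node _0 (now at depth 0)
Total internal nodes: 5
BFS adjacency from root:
  _0: _1 _3
  _1: Z _2
  _3: _4 Y
  _2: E A S T
  _4: G M U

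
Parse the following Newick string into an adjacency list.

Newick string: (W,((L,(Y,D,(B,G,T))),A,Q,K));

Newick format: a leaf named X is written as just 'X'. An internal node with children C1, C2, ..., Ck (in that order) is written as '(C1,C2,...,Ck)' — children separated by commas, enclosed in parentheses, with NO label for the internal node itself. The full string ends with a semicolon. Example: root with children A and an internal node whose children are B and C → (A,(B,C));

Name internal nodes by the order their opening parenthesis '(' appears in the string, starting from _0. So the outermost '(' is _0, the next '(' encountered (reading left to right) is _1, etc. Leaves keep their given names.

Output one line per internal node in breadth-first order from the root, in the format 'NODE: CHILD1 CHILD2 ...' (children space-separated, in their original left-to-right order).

Input: (W,((L,(Y,D,(B,G,T))),A,Q,K));
Scanning left-to-right, naming '(' by encounter order:
  pos 0: '(' -> open internal node _0 (depth 1)
  pos 3: '(' -> open internal node _1 (depth 2)
  pos 4: '(' -> open internal node _2 (depth 3)
  pos 7: '(' -> open internal node _3 (depth 4)
  pos 12: '(' -> open internal node _4 (depth 5)
  pos 18: ')' -> close internal node _4 (now at depth 4)
  pos 19: ')' -> close internal node _3 (now at depth 3)
  pos 20: ')' -> close internal node _2 (now at depth 2)
  pos 27: ')' -> close internal node _1 (now at depth 1)
  pos 28: ')' -> close internal node _0 (now at depth 0)
Total internal nodes: 5
BFS adjacency from root:
  _0: W _1
  _1: _2 A Q K
  _2: L _3
  _3: Y D _4
  _4: B G T

Answer: _0: W _1
_1: _2 A Q K
_2: L _3
_3: Y D _4
_4: B G T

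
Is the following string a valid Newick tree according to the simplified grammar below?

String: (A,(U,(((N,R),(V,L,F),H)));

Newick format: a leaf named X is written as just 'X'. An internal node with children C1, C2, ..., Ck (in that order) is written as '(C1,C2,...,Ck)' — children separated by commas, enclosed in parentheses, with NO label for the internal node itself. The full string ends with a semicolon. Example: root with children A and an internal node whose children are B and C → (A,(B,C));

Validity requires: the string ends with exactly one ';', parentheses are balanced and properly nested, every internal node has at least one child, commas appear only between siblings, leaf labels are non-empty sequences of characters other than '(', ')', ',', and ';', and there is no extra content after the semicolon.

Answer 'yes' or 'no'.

Answer: no

Derivation:
Input: (A,(U,(((N,R),(V,L,F),H)));
Paren balance: 6 '(' vs 5 ')' MISMATCH
Ends with single ';': True
Full parse: FAILS (expected , or ) at pos 26)
Valid: False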